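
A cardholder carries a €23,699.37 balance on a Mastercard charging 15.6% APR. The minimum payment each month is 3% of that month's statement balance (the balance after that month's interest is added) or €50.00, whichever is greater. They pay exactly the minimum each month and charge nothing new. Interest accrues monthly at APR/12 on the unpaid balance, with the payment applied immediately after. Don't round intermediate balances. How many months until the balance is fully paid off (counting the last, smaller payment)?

Monthly rate r = 15.6%/12 = 1.3% = 0.013.
While 3% of the post-interest balance exceeds €50.00, each month B ← (B·(1+r))·(1 − 0.03), i.e. B shrinks by the factor (1+r)·0.97 = 0.98261.
This holds for months 1–153. Entering month 154 the balance is €1,618.29; 3% of the post-interest balance is now below €50.00, so the flat €50.00 minimum applies from here.
From month 154 a fixed €50.00 at rate r clears €1,618.29 in 43 more payments. Total: 153 + 43 = 196 months.

196 months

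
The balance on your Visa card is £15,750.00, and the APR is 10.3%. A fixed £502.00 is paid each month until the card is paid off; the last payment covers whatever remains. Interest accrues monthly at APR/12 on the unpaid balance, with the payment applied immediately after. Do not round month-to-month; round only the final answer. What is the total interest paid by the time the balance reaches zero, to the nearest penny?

£2,678.85

Monthly rate r = 10.3%/12 = 0.858333% = 0.00858333.
Payoff takes n = ⌈−ln(1 − rB₀/P)/ln(1+r)⌉ = ⌈36.710⌉ = 37 payments; the last is £356.85.
Total paid = 36·£502.00 + £356.85 = £18,428.85.
Total interest = total paid − principal = £18,428.85 − £15,750.00 = £2,678.85.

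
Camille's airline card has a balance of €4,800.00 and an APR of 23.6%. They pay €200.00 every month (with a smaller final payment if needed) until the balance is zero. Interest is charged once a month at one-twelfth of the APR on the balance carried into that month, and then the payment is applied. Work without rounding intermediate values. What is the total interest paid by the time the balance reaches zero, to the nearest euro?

€1,759

Monthly rate r = 23.6%/12 = 1.96667% = 0.0196667.
Payoff takes n = ⌈−ln(1 − rB₀/P)/ln(1+r)⌉ = ⌈32.792⌉ = 33 payments; the last is €158.82.
Total paid = 32·€200.00 + €158.82 = €6,558.82.
Total interest = total paid − principal = €6,558.82 − €4,800.00 = €1,758.82.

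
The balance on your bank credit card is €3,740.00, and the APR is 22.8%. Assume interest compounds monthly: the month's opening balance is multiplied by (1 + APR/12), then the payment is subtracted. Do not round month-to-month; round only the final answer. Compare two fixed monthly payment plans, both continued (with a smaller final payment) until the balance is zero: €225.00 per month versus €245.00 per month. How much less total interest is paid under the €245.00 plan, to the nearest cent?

€78.12

Monthly rate r = 22.8%/12 = 1.9% = 0.019.
At €225.00/mo: n = ⌈−ln(1 − rB₀/P)/ln(1+r)⌉ = 21 payments (last €37.38); total interest = total paid − €3,740.00 = €797.38.
At €245.00/mo: 19 payments (last €49.26); total interest €719.26.
Interest saved = €797.38 − €719.26 = €78.12.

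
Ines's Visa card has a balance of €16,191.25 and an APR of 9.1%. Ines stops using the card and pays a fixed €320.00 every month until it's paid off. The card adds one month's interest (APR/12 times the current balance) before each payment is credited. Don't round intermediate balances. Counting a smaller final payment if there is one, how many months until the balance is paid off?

65 months

Monthly rate r = 9.1%/12 = 0.758333% = 0.00758333.
Recurrence: B ← B·(1+r) − €320.00.
Month 1: interest €122.78; balance after payment €15,994.03.
Month 2: interest €121.29; balance after payment €15,795.32.
Closed form: n = −ln(1 − rB₀/P)/ln(1+r) = −ln(0.6163)/ln(1.00758) ≈ 64.068, so the balance reaches zero during payment 65.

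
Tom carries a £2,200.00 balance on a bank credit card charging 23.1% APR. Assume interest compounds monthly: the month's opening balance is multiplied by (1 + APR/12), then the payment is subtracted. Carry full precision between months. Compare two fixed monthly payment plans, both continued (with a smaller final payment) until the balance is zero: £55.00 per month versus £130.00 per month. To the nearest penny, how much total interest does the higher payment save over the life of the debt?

£1,551.57

Monthly rate r = 23.1%/12 = 1.925% = 0.01925.
At £55.00/mo: n = ⌈−ln(1 − rB₀/P)/ln(1+r)⌉ = 78 payments (last £4.40); total interest = total paid − £2,200.00 = £2,039.40.
At £130.00/mo: 21 payments (last £87.83); total interest £487.83.
Interest saved = £2,039.40 − £487.83 = £1,551.57.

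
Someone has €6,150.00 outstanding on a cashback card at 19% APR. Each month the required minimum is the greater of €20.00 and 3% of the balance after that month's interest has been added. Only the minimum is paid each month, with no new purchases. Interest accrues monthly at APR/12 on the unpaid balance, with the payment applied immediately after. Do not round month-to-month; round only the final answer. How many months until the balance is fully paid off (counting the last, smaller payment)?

199 months

Monthly rate r = 19%/12 = 1.58333% = 0.0158333.
While 3% of the post-interest balance exceeds €20.00, each month B ← (B·(1+r))·(1 − 0.03), i.e. B shrinks by the factor (1+r)·0.97 = 0.98536.
This holds for months 1–152. Entering month 153 the balance is €653.42; 3% of the post-interest balance is now below €20.00, so the flat €20.00 minimum applies from here.
From month 153 a fixed €20.00 at rate r clears €653.42 in 47 more payments. Total: 152 + 47 = 199 months.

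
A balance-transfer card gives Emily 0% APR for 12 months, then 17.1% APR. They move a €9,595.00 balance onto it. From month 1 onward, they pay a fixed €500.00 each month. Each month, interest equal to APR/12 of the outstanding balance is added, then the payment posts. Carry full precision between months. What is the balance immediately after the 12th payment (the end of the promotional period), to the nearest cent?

€3,595.00

Promo months 1–12 at r₀ = 0%/12 = 0; months 13+ at r₁ = 17.1%/12 = 0.01425.
After month 12 (no interest yet): B = €9,595.00 − 12·€500.00 = €3,595.00.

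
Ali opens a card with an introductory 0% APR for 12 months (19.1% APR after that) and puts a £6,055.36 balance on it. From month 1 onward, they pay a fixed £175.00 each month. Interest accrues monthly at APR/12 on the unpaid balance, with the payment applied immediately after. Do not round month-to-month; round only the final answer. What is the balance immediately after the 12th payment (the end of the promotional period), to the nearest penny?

Promo months 1–12 at r₀ = 0%/12 = 0; months 13+ at r₁ = 19.1%/12 = 0.0159167.
After month 12 (no interest yet): B = £6,055.36 − 12·£175.00 = £3,955.36.

£3,955.36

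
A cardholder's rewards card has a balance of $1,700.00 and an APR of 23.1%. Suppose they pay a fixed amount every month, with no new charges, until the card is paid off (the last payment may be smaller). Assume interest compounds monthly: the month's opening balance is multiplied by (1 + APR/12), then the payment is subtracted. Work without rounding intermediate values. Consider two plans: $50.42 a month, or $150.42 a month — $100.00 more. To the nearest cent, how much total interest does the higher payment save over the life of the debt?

Monthly rate r = 23.1%/12 = 1.925% = 0.01925.
At $50.42/mo: n = ⌈−ln(1 − rB₀/P)/ln(1+r)⌉ = 55 payments (last $46.27); total interest = total paid − $1,700.00 = $1,068.95.
At $150.42/mo: 13 payments (last $130.57); total interest $235.61.
Interest saved = $1,068.95 − $235.61 = $833.34.

$833.34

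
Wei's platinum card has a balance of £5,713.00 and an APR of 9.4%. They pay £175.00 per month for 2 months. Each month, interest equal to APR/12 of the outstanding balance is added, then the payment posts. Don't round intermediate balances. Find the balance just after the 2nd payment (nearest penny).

£5,451.48

Monthly rate r = 9.4%/12 = 0.783333% = 0.00783333.
Each month: B ← B·(1+r) − £175.00.
Month 1: interest £44.75; balance after payment £5,582.75.
Month 2: interest £43.73; balance after payment £5,451.48.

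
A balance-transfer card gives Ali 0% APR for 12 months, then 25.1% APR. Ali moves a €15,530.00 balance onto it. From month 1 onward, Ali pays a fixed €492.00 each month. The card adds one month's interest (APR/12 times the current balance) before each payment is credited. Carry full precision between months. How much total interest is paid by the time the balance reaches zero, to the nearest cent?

Promo months 1–12 at r₀ = 0%/12 = 0; months 13+ at r₁ = 25.1%/12 = 0.0209167.
After month 12 (no interest yet): B = €15,530.00 − 12·€492.00 = €9,626.00.
Then at r₁ with €492.00/mo: n₂ = −ln(1 − r₁·B/P)/ln(1+r₁) ≈ 25.43 → 26 more payments.
Total paid = 37·€492.00 + €210.75 = €18,414.75; interest = €18,414.75 − €15,530.00 = €2,884.75.

€2,884.75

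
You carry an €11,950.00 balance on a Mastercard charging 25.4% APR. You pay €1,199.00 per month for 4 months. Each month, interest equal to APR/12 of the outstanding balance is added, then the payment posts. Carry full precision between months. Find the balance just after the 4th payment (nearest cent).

Monthly rate r = 25.4%/12 = 2.11667% = 0.0211667.
Each month: B ← B·(1+r) − €1,199.00.
Month 1: interest €252.94; balance after payment €11,003.94.
Month 2: interest €232.92; balance after payment €10,037.86.
Month 3: interest €212.47; balance after payment €9,051.33.
Month 4: interest €191.59; balance after payment €8,043.91.

€8,043.91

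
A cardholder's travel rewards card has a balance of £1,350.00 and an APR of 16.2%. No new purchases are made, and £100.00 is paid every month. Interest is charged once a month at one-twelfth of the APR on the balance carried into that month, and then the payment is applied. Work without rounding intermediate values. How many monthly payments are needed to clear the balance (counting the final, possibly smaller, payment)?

16 months

Monthly rate r = 16.2%/12 = 1.35% = 0.0135.
Recurrence: B ← B·(1+r) − £100.00.
Month 1: interest £18.23; balance after payment £1,268.22.
Month 2: interest £17.12; balance after payment £1,185.35.
Closed form: n = −ln(1 − rB₀/P)/ln(1+r) = −ln(0.81775)/ln(1.0135) ≈ 15.004, so the balance reaches zero during payment 16.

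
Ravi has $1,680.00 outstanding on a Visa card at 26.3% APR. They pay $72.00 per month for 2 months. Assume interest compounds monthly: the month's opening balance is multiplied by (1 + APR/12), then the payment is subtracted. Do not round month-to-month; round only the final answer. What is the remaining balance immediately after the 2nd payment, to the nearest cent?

Monthly rate r = 26.3%/12 = 2.19167% = 0.0219167.
Each month: B ← B·(1+r) − $72.00.
Month 1: interest $36.82; balance after payment $1,644.82.
Month 2: interest $36.05; balance after payment $1,608.87.

$1,608.87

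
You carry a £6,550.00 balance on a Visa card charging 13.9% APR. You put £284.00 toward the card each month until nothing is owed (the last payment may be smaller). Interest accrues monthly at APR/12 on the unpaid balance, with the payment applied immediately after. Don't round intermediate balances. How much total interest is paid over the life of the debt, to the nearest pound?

£1,115

Monthly rate r = 13.9%/12 = 1.15833% = 0.0115833.
Payoff takes n = ⌈−ln(1 − rB₀/P)/ln(1+r)⌉ = ⌈26.988⌉ = 27 payments; the last is £280.64.
Total paid = 26·£284.00 + £280.64 = £7,664.64.
Total interest = total paid − principal = £7,664.64 − £6,550.00 = £1,114.64.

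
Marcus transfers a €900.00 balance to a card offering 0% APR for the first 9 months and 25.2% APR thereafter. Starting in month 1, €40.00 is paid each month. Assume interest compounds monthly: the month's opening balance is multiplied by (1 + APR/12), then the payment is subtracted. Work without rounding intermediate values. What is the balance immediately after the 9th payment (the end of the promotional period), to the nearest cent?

Promo months 1–9 at r₀ = 0%/12 = 0; months 10+ at r₁ = 25.2%/12 = 0.021.
After month 9 (no interest yet): B = €900.00 − 9·€40.00 = €540.00.

€540.00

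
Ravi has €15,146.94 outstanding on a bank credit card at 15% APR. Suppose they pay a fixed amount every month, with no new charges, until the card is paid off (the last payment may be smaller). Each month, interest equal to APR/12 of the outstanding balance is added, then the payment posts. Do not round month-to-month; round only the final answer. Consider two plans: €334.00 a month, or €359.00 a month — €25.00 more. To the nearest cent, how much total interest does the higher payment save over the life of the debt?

Monthly rate r = 15%/12 = 1.25% = 0.0125.
At €334.00/mo: n = ⌈−ln(1 − rB₀/P)/ln(1+r)⌉ = 68 payments (last €119.41); total interest = total paid − €15,146.94 = €7,350.47.
At €359.00/mo: 61 payments (last €120.59); total interest €6,513.65.
Interest saved = €7,350.47 − €6,513.65 = €836.82.

€836.82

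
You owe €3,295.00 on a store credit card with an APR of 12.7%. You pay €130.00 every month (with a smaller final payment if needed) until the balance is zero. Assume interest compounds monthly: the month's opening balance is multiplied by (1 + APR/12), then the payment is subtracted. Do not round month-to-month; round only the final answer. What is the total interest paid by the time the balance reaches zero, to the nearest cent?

€561.69

Monthly rate r = 12.7%/12 = 1.05833% = 0.0105833.
Payoff takes n = ⌈−ln(1 − rB₀/P)/ln(1+r)⌉ = ⌈29.666⌉ = 30 payments; the last is €86.69.
Total paid = 29·€130.00 + €86.69 = €3,856.69.
Total interest = total paid − principal = €3,856.69 − €3,295.00 = €561.69.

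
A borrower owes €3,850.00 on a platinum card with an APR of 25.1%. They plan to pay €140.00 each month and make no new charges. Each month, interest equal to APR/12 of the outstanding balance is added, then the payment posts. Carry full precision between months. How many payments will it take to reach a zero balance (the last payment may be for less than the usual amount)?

Monthly rate r = 25.1%/12 = 2.09167% = 0.0209167.
Recurrence: B ← B·(1+r) − €140.00.
Month 1: interest €80.53; balance after payment €3,790.53.
Month 2: interest €79.29; balance after payment €3,729.81.
Closed form: n = −ln(1 − rB₀/P)/ln(1+r) = −ln(0.42479)/ln(1.02092) ≈ 41.358, so the balance reaches zero during payment 42.

42 months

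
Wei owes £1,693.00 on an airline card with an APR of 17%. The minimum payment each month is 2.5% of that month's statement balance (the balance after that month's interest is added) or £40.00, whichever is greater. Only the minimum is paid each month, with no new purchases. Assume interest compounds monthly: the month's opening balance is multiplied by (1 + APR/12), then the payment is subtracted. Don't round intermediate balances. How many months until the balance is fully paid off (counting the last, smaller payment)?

65 months

Monthly rate r = 17%/12 = 1.41667% = 0.0141667.
While 2.5% of the post-interest balance exceeds £40.00, each month B ← (B·(1+r))·(1 − 0.025), i.e. B shrinks by the factor (1+r)·0.975 = 0.98881.
This holds for months 1–7. Entering month 8 the balance is £1,564.78; 2.5% of the post-interest balance is now below £40.00, so the flat £40.00 minimum applies from here.
From month 8 a fixed £40.00 at rate r clears £1,564.78 in 58 more payments. Total: 7 + 58 = 65 months.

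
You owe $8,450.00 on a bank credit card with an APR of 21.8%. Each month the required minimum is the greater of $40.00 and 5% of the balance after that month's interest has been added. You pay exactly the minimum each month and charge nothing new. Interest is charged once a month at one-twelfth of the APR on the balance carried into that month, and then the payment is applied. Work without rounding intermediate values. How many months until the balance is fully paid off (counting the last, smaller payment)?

Monthly rate r = 21.8%/12 = 1.81667% = 0.0181667.
While 5% of the post-interest balance exceeds $40.00, each month B ← (B·(1+r))·(1 − 0.05), i.e. B shrinks by the factor (1+r)·0.95 = 0.96726.
This holds for months 1–72. Entering month 73 the balance is $768.98; 5% of the post-interest balance is now below $40.00, so the flat $40.00 minimum applies from here.
From month 73 a fixed $40.00 at rate r clears $768.98 in 24 more payments. Total: 72 + 24 = 96 months.

96 months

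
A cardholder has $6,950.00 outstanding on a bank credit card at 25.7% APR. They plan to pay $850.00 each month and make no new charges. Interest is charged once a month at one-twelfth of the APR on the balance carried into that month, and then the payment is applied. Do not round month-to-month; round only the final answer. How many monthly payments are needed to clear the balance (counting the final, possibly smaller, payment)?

Monthly rate r = 25.7%/12 = 2.14167% = 0.0214167.
Recurrence: B ← B·(1+r) − $850.00.
Month 1: interest $148.85; balance after payment $6,248.85.
Month 2: interest $133.83; balance after payment $5,532.68.
Closed form: n = −ln(1 − rB₀/P)/ln(1+r) = −ln(0.82489)/ln(1.02142) ≈ 9.085, so the balance reaches zero during payment 10.

10 months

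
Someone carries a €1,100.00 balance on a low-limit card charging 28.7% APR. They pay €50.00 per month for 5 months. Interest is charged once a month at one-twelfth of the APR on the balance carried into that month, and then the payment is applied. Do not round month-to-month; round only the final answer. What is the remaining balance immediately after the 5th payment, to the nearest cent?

Monthly rate r = 28.7%/12 = 2.39167% = 0.0239167.
Each month: B ← B·(1+r) − €50.00.
Month 1: interest €26.31; balance after payment €1,076.31.
Month 2: interest €25.74; balance after payment €1,052.05.
Month 3: interest €25.16; balance after payment €1,027.21.
Month 4: interest €24.57; balance after payment €1,001.78.
Month 5: interest €23.96; balance after payment €975.74.

€975.74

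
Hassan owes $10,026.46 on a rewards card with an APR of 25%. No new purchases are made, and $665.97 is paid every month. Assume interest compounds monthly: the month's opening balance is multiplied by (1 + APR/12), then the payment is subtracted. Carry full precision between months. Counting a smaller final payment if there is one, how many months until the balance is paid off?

Monthly rate r = 25%/12 = 2.08333% = 0.0208333.
Recurrence: B ← B·(1+r) − $665.97.
Month 1: interest $208.88; balance after payment $9,569.37.
Month 2: interest $199.36; balance after payment $9,102.77.
Closed form: n = −ln(1 − rB₀/P)/ln(1+r) = −ln(0.68635)/ln(1.02083) ≈ 18.254, so the balance reaches zero during payment 19.

19 months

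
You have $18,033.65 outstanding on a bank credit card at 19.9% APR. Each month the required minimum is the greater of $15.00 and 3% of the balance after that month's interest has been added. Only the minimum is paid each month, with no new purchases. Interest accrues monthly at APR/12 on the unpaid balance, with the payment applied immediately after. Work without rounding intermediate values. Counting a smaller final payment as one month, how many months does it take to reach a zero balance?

305 months

Monthly rate r = 19.9%/12 = 1.65833% = 0.0165833.
While 3% of the post-interest balance exceeds $15.00, each month B ← (B·(1+r))·(1 − 0.03), i.e. B shrinks by the factor (1+r)·0.97 = 0.98609.
This holds for months 1–258. Entering month 259 the balance is $485.38; 3% of the post-interest balance is now below $15.00, so the flat $15.00 minimum applies from here.
From month 259 a fixed $15.00 at rate r clears $485.38 in 47 more payments. Total: 258 + 47 = 305 months.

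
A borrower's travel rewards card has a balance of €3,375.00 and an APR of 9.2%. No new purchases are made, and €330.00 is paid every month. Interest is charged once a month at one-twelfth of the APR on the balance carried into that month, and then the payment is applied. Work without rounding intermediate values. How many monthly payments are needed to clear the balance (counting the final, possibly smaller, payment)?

Monthly rate r = 9.2%/12 = 0.766667% = 0.00766667.
Recurrence: B ← B·(1+r) − €330.00.
Month 1: interest €25.88; balance after payment €3,070.88.
Month 2: interest €23.54; balance after payment €2,764.42.
Closed form: n = −ln(1 − rB₀/P)/ln(1+r) = −ln(0.92159)/ln(1.00767) ≈ 10.691, so the balance reaches zero during payment 11.

11 payments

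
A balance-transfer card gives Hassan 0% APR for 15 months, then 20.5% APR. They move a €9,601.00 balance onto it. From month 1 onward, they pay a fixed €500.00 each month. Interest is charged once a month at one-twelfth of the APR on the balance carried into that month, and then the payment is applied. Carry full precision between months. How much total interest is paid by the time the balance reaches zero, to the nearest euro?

Promo months 1–15 at r₀ = 0%/12 = 0; months 16+ at r₁ = 20.5%/12 = 0.0170833.
After month 15 (no interest yet): B = €9,601.00 − 15·€500.00 = €2,101.00.
Then at r₁ with €500.00/mo: n₂ = −ln(1 − r₁·B/P)/ln(1+r₁) ≈ 4.40 → 5 more payments.
Total paid = 19·€500.00 + €199.81 = €9,699.81; interest = €9,699.81 − €9,601.00 = €98.81.

€99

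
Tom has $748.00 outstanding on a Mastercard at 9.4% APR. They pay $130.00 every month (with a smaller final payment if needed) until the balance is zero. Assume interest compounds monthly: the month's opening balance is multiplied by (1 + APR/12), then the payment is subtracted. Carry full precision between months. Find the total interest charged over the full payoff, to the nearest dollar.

$20

Monthly rate r = 9.4%/12 = 0.783333% = 0.00783333.
Payoff takes n = ⌈−ln(1 − rB₀/P)/ln(1+r)⌉ = ⌈5.911⌉ = 6 payments; the last is $118.42.
Total paid = 5·$130.00 + $118.42 = $768.42.
Total interest = total paid − principal = $768.42 − $748.00 = $20.42.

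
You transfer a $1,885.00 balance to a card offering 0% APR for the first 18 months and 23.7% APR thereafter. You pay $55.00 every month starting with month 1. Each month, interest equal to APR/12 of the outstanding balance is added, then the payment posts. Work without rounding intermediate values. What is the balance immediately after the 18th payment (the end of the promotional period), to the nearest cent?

$895.00

Promo months 1–18 at r₀ = 0%/12 = 0; months 19+ at r₁ = 23.7%/12 = 0.01975.
After month 18 (no interest yet): B = $1,885.00 − 18·$55.00 = $895.00.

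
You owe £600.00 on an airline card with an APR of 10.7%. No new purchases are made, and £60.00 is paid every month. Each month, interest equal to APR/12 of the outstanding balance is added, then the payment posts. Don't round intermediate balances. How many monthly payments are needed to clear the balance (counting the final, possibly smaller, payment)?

Monthly rate r = 10.7%/12 = 0.891667% = 0.00891667.
Recurrence: B ← B·(1+r) − £60.00.
Month 1: interest £5.35; balance after payment £545.35.
Month 2: interest £4.86; balance after payment £490.21.
Closed form: n = −ln(1 − rB₀/P)/ln(1+r) = −ln(0.91083)/ln(1.00892) ≈ 10.521, so the balance reaches zero during payment 11.

11 payments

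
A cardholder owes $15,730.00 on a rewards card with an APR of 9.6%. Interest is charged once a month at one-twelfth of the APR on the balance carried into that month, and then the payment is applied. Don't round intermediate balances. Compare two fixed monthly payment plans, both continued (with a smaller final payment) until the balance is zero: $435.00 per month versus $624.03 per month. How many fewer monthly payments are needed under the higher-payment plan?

14 fewer payments

Monthly rate r = 9.6%/12 = 0.8% = 0.008.
At $435.00/mo: n = ⌈−ln(1 − rB₀/P)/ln(1+r)⌉ = 43 payments (last $372.75); total interest = total paid − $15,730.00 = $2,912.75.
At $624.03/mo: 29 payments (last $165.59); total interest $1,908.43.
Payments saved = 43 − 29 = 14.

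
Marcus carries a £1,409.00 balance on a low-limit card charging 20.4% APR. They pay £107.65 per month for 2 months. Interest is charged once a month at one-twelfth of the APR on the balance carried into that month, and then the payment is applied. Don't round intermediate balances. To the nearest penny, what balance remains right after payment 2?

Monthly rate r = 20.4%/12 = 1.7% = 0.017.
Each month: B ← B·(1+r) − £107.65.
Month 1: interest £23.95; balance after payment £1,325.30.
Month 2: interest £22.53; balance after payment £1,240.18.

£1,240.18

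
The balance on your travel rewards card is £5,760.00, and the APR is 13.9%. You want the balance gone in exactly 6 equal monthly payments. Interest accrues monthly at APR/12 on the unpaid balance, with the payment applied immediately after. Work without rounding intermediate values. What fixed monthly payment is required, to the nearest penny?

Monthly rate r = 13.9%/12 = 1.15833% = 0.0115833.
Level-payment amortization: P = B₀·r / (1 − (1+r)^(−n)) = 5760.00·0.0115833 / (1 − 1.01158^(−6)).
Denominator 1 − (1+r)^(−6) = 0.0667671712.
P = 66.72 / 0.0667671712 ≈ 999.29.

£999.29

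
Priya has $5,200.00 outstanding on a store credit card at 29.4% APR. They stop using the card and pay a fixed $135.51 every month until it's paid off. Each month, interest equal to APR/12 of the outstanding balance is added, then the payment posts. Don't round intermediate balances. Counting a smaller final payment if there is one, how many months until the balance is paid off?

Monthly rate r = 29.4%/12 = 2.45% = 0.0245.
Recurrence: B ← B·(1+r) − $135.51.
Month 1: interest $127.40; balance after payment $5,191.89.
Month 2: interest $127.20; balance after payment $5,183.58.
Closed form: n = −ln(1 − rB₀/P)/ln(1+r) = −ln(0.059848)/ln(1.0245) ≈ 116.339, so the balance reaches zero during payment 117.

117 months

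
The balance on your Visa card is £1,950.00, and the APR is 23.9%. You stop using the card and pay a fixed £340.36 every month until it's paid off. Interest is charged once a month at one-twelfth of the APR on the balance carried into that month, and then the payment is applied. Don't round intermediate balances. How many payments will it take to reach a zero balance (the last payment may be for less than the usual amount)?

Monthly rate r = 23.9%/12 = 1.99167% = 0.0199167.
Recurrence: B ← B·(1+r) − £340.36.
Month 1: interest £38.84; balance after payment £1,648.48.
Month 2: interest £32.83; balance after payment £1,340.95.
Closed form: n = −ln(1 − rB₀/P)/ln(1+r) = −ln(0.88589)/ln(1.01992) ≈ 6.144, so the balance reaches zero during payment 7.

7 payments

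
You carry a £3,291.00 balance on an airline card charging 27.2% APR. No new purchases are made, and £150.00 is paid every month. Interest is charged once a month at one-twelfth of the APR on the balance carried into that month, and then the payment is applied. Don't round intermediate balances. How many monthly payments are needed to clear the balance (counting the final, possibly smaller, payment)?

Monthly rate r = 27.2%/12 = 2.26667% = 0.0226667.
Recurrence: B ← B·(1+r) − £150.00.
Month 1: interest £74.60; balance after payment £3,215.60.
Month 2: interest £72.89; balance after payment £3,138.48.
Closed form: n = −ln(1 − rB₀/P)/ln(1+r) = −ln(0.50269)/ln(1.02267) ≈ 30.686, so the balance reaches zero during payment 31.

31 payments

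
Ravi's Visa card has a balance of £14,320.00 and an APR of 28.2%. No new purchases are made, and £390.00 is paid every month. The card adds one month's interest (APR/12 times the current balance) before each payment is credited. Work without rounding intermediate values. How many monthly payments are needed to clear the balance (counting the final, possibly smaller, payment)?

86 months

Monthly rate r = 28.2%/12 = 2.35% = 0.0235.
Recurrence: B ← B·(1+r) − £390.00.
Month 1: interest £336.52; balance after payment £14,266.52.
Month 2: interest £335.26; balance after payment £14,211.78.
Closed form: n = −ln(1 − rB₀/P)/ln(1+r) = −ln(0.13713)/ln(1.0235) ≈ 85.536, so the balance reaches zero during payment 86.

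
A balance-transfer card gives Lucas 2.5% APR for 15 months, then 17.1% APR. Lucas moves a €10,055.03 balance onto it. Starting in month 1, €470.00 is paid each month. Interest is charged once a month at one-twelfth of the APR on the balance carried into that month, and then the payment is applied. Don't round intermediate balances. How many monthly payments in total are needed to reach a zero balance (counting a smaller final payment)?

23 months

Promo months 1–15 at r₀ = 2.5%/12 = 0.00208333; months 16+ at r₁ = 17.1%/12 = 0.01425.
After month 15: iterate B ← B·(1+r₀) − €470.00 for 15 months → €3,220.13.
Then at r₁ with €470.00/mo: n₂ = −ln(1 − r₁·B/P)/ln(1+r₁) ≈ 7.26 → 8 more payments.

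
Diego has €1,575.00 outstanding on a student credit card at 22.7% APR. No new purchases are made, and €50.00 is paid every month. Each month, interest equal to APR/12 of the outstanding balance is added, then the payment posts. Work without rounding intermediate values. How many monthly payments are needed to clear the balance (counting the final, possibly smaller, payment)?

49 months

Monthly rate r = 22.7%/12 = 1.89167% = 0.0189167.
Recurrence: B ← B·(1+r) − €50.00.
Month 1: interest €29.79; balance after payment €1,554.79.
Month 2: interest €29.41; balance after payment €1,534.21.
Closed form: n = −ln(1 − rB₀/P)/ln(1+r) = −ln(0.40413)/ln(1.01892) ≈ 48.348, so the balance reaches zero during payment 49.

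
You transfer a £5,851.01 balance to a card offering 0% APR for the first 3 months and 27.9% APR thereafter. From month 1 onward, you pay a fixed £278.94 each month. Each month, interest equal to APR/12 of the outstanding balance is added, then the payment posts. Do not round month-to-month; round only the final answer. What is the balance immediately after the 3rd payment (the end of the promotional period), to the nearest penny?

Promo months 1–3 at r₀ = 0%/12 = 0; months 4+ at r₁ = 27.9%/12 = 0.02325.
After month 3 (no interest yet): B = £5,851.01 − 3·£278.94 = £5,014.19.

£5,014.19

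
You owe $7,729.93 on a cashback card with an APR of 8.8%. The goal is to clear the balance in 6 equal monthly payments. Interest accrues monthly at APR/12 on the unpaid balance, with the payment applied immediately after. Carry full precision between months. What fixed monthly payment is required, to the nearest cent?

$1,321.59

Monthly rate r = 8.8%/12 = 0.733333% = 0.00733333.
Level-payment amortization: P = B₀·r / (1 − (1+r)^(−n)) = 7729.93·0.00733333 / (1 − 1.00733^(−6)).
Denominator 1 − (1+r)^(−6) = 0.0428923923.
P = 56.6862 / 0.0428923923 ≈ 1321.59.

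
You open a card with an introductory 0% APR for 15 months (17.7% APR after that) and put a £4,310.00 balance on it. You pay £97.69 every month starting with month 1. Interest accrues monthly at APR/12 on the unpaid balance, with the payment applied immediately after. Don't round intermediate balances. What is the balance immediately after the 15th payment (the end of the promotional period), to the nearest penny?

£2,844.65

Promo months 1–15 at r₀ = 0%/12 = 0; months 16+ at r₁ = 17.7%/12 = 0.01475.
After month 15 (no interest yet): B = £4,310.00 − 15·£97.69 = £2,844.65.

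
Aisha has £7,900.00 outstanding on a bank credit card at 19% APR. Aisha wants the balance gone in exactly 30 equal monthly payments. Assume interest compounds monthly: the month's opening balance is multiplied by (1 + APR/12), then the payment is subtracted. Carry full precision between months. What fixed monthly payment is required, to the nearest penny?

Monthly rate r = 19%/12 = 1.58333% = 0.0158333.
Level-payment amortization: P = B₀·r / (1 − (1+r)^(−n)) = 7900.00·0.0158333 / (1 − 1.01583^(−30)).
Denominator 1 − (1+r)^(−30) = 0.375796481.
P = 125.083 / 0.375796481 ≈ 332.85.

£332.85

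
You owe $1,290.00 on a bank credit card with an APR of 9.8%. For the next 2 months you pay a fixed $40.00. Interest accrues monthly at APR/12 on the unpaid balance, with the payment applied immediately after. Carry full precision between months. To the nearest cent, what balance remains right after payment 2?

$1,230.83

Monthly rate r = 9.8%/12 = 0.816667% = 0.00816667.
Each month: B ← B·(1+r) − $40.00.
Month 1: interest $10.54; balance after payment $1,260.54.
Month 2: interest $10.29; balance after payment $1,230.83.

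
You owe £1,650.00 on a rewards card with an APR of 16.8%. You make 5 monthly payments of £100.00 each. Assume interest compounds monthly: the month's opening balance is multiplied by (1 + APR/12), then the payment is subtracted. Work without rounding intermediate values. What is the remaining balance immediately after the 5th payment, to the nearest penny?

Monthly rate r = 16.8%/12 = 1.4% = 0.014.
Each month: B ← B·(1+r) − £100.00.
Month 1: interest £23.10; balance after payment £1,573.10.
Month 2: interest £22.02; balance after payment £1,495.12.
Month 3: interest £20.93; balance after payment £1,416.06.
Month 4: interest £19.82; balance after payment £1,335.88.
Month 5: interest £18.70; balance after payment £1,254.58.

£1,254.58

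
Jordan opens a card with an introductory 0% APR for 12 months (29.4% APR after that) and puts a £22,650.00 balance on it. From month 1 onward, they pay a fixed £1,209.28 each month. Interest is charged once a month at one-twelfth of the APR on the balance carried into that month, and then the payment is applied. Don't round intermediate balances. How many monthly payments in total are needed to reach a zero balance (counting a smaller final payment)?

20 payments

Promo months 1–12 at r₀ = 0%/12 = 0; months 13+ at r₁ = 29.4%/12 = 0.0245.
After month 12 (no interest yet): B = £22,650.00 − 12·£1,209.28 = £8,138.64.
Then at r₁ with £1,209.28/mo: n₂ = −ln(1 − r₁·B/P)/ln(1+r₁) ≈ 7.44 → 8 more payments.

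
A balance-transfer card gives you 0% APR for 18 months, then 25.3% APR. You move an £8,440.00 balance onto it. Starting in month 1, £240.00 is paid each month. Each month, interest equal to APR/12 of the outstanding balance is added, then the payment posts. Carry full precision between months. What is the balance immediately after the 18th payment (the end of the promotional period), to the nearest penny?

£4,120.00

Promo months 1–18 at r₀ = 0%/12 = 0; months 19+ at r₁ = 25.3%/12 = 0.0210833.
After month 18 (no interest yet): B = £8,440.00 − 18·£240.00 = £4,120.00.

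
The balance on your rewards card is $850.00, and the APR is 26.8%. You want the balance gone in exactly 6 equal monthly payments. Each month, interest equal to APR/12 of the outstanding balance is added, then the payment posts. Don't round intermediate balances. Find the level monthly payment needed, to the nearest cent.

$152.94

Monthly rate r = 26.8%/12 = 2.23333% = 0.0223333.
Level-payment amortization: P = B₀·r / (1 − (1+r)^(−n)) = 850.00·0.0223333 / (1 − 1.02233^(−6)).
Denominator 1 − (1+r)^(−6) = 0.12411947.
P = 18.9833 / 0.12411947 ≈ 152.94.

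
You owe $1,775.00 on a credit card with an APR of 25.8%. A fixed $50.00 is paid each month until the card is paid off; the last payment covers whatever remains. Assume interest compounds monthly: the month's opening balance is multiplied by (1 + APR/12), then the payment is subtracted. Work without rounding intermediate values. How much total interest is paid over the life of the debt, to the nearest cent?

Monthly rate r = 25.8%/12 = 2.15% = 0.0215.
Payoff takes n = ⌈−ln(1 − rB₀/P)/ln(1+r)⌉ = ⌈67.729⌉ = 68 payments; the last is $36.58.
Total paid = 67·$50.00 + $36.58 = $3,386.58.
Total interest = total paid − principal = $3,386.58 − $1,775.00 = $1,611.58.

$1,611.58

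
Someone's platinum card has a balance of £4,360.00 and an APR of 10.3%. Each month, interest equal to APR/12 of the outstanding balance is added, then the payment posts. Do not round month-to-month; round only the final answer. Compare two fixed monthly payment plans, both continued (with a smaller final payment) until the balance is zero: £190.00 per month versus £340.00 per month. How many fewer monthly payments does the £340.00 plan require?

Monthly rate r = 10.3%/12 = 0.858333% = 0.00858333.
At £190.00/mo: n = ⌈−ln(1 − rB₀/P)/ln(1+r)⌉ = 26 payments (last £126.66); total interest = total paid − £4,360.00 = £516.66.
At £340.00/mo: 14 payments (last £219.28); total interest £279.28.
Payments saved = 26 − 14 = 12.

12 fewer payments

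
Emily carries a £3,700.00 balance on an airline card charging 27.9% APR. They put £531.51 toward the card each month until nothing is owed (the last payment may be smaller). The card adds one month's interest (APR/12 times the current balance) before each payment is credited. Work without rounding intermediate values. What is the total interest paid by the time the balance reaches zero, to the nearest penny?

Monthly rate r = 27.9%/12 = 2.325% = 0.02325.
Payoff takes n = ⌈−ln(1 − rB₀/P)/ln(1+r)⌉ = ⌈7.682⌉ = 8 payments; the last is £363.73.
Total paid = 7·£531.51 + £363.73 = £4,084.30.
Total interest = total paid − principal = £4,084.30 − £3,700.00 = £384.30.

£384.30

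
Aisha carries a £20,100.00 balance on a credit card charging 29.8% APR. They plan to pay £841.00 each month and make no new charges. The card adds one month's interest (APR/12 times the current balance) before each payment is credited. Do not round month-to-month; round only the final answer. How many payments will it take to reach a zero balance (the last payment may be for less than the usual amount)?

Monthly rate r = 29.8%/12 = 2.48333% = 0.0248333.
Recurrence: B ← B·(1+r) − £841.00.
Month 1: interest £499.15; balance after payment £19,758.15.
Month 2: interest £490.66; balance after payment £19,407.81.
Closed form: n = −ln(1 − rB₀/P)/ln(1+r) = −ln(0.40648)/ln(1.02483) ≈ 36.699, so the balance reaches zero during payment 37.

37 payments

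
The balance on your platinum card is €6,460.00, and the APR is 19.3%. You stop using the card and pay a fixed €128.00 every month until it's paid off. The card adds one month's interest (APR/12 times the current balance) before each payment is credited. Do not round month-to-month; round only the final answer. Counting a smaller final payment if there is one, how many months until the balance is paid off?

105 months

Monthly rate r = 19.3%/12 = 1.60833% = 0.0160833.
Recurrence: B ← B·(1+r) − €128.00.
Month 1: interest €103.90; balance after payment €6,435.90.
Month 2: interest €103.51; balance after payment €6,411.41.
Closed form: n = −ln(1 − rB₀/P)/ln(1+r) = −ln(0.18829)/ln(1.01608) ≈ 104.651, so the balance reaches zero during payment 105.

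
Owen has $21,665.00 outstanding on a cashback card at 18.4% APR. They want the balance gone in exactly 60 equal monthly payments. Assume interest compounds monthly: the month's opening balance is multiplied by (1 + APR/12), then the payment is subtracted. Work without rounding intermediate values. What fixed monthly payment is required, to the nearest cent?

Monthly rate r = 18.4%/12 = 1.53333% = 0.0153333.
Level-payment amortization: P = B₀·r / (1 − (1+r)^(−n)) = 21665.00·0.0153333 / (1 − 1.01533^(−60)).
Denominator 1 − (1+r)^(−60) = 0.598688742.
P = 332.197 / 0.598688742 ≈ 554.87.

$554.87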